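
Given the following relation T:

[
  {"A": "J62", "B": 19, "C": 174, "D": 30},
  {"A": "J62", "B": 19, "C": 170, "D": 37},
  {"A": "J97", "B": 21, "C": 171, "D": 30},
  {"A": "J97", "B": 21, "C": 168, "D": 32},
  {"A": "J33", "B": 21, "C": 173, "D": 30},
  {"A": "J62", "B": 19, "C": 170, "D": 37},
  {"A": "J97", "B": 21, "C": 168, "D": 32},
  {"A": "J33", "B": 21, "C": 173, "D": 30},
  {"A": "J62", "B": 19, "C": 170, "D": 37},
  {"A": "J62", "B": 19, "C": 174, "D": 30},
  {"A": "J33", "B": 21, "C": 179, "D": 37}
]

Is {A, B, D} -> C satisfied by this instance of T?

(A=J62, B=19, D=30): 2 rows → C = 174, 174 ✓
(A=J62, B=19, D=37): 3 rows → C = 170, 170, 170 ✓
(A=J97, B=21, D=30): 1 row → C = 171 ✓
(A=J97, B=21, D=32): 2 rows → C = 168, 168 ✓
(A=J33, B=21, D=30): 2 rows → C = 173, 173 ✓
(A=J33, B=21, D=37): 1 row → C = 179 ✓
Every {A, B, D} value is associated with a single C value, so {A, B, D} -> C holds.

Yes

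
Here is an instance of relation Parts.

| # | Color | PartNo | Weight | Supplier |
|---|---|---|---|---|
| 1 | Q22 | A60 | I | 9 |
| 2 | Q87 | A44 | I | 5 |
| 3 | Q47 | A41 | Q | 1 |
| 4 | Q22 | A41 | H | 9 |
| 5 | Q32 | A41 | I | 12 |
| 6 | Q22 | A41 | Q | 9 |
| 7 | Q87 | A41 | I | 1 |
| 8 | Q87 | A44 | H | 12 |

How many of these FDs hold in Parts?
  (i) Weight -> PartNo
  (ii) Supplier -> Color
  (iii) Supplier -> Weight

0

(i) Weight -> PartNo: Weight=I: rows 1, 2, 5, 7 → PartNo takes values {A60, A44, A41} — violation; Weight=H: rows 4, 8 → PartNo takes values {A41, A44} — violation — fails.
(ii) Supplier -> Color: Supplier=1: rows 3, 7 → Color takes values {Q47, Q87} — violation; Supplier=12: rows 5, 8 → Color takes values {Q32, Q87} — violation — fails.
(iii) Supplier -> Weight: Supplier=9: rows 1, 4, 6 → Weight takes values {I, H, Q} — violation; Supplier=1: rows 3, 7 → Weight takes values {Q, I} — violation; Supplier=12: rows 5, 8 → Weight takes values {I, H} — violation — fails.
None of the 3 dependencies hold.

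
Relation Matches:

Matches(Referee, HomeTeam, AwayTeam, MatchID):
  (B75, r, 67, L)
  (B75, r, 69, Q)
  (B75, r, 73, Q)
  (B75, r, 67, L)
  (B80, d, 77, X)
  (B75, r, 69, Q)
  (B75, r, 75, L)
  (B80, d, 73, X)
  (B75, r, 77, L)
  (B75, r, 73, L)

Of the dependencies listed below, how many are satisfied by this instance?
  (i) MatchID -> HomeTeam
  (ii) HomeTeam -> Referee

(i) MatchID -> HomeTeam: every LHS value maps to a single RHS value — holds.
(ii) HomeTeam -> Referee: every LHS value maps to a single RHS value — holds.
2 of the 2 dependencies hold.

2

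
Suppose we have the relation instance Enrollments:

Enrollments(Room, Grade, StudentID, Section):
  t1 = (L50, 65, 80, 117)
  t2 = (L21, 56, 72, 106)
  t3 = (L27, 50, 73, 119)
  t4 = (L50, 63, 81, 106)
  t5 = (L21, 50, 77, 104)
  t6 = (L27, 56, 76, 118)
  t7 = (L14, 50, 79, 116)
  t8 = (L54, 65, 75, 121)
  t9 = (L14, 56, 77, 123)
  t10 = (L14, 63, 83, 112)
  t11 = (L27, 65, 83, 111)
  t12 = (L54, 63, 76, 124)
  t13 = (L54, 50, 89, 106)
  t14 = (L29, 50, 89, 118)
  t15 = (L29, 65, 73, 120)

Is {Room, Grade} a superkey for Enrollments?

All 15 rows have distinct {Room, Grade} values, so {Room, Grade} → (all attributes) holds and {Room, Grade} is a superkey.

Yes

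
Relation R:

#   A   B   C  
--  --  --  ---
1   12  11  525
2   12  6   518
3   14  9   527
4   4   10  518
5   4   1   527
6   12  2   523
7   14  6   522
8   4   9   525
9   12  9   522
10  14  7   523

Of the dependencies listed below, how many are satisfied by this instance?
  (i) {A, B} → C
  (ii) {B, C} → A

(i) {A, B} → C: every LHS value maps to a single RHS value — holds.
(ii) {B, C} → A: every LHS value maps to a single RHS value — holds.
2 of the 2 dependencies hold.

2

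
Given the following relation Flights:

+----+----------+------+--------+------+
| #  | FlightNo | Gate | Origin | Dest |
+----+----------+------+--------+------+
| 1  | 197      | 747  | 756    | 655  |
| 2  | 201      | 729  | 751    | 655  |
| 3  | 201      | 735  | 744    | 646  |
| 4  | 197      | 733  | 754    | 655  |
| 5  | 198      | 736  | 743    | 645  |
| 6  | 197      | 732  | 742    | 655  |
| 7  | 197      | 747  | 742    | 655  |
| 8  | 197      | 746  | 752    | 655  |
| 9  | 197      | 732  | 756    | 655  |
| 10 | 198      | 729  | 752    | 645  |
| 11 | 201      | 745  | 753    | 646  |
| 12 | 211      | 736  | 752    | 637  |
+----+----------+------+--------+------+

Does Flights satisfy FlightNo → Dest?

FlightNo=197: rows 1, 4, 6, 7, 8, 9 → Dest = 655, 655, 655, 655, 655, 655 ✓
FlightNo=201: rows 2, 3, 11 → Dest takes values {655, 646} — violation
FlightNo=198: rows 5, 10 → Dest = 645, 645 ✓
FlightNo=211: row 12 → Dest = 637 ✓
Two rows agree on FlightNo but differ on Dest, so FlightNo → Dest does not hold.

No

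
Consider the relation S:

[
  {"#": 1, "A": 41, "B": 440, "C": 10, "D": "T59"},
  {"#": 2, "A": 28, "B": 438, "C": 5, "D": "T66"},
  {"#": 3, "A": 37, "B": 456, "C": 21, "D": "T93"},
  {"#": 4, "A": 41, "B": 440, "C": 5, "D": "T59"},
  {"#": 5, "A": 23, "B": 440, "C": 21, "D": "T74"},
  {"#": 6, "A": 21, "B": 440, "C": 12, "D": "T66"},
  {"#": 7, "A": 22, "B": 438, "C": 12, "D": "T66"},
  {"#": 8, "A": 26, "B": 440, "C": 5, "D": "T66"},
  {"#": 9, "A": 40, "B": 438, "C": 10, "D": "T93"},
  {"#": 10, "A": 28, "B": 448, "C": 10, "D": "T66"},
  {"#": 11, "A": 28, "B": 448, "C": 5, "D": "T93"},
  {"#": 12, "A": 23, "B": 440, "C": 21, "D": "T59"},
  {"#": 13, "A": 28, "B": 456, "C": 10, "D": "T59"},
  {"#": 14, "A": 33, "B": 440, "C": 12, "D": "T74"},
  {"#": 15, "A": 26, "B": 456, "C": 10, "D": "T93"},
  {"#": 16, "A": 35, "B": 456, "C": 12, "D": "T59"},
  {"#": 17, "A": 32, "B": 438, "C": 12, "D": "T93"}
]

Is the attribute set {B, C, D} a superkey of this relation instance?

Yes

All 17 rows have distinct {B, C, D} values, so {B, C, D} → (all attributes) holds and {B, C, D} is a superkey.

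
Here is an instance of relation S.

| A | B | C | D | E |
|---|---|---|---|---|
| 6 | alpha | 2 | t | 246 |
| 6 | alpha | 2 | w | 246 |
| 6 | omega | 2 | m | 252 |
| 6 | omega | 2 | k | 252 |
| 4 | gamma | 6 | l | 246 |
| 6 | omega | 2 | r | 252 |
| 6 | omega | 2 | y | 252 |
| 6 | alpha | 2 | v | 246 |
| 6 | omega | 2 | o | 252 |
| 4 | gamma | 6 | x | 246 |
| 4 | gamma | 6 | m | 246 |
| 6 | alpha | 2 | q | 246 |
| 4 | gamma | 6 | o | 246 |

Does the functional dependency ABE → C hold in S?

(A=6, B=alpha, E=246): 4 rows → C = 2, 2, 2, 2 ✓
(A=6, B=omega, E=252): 5 rows → C = 2, 2, 2, 2, 2 ✓
(A=4, B=gamma, E=246): 4 rows → C = 6, 6, 6, 6 ✓
Every ABE value is associated with a single C value, so ABE → C holds.

Yes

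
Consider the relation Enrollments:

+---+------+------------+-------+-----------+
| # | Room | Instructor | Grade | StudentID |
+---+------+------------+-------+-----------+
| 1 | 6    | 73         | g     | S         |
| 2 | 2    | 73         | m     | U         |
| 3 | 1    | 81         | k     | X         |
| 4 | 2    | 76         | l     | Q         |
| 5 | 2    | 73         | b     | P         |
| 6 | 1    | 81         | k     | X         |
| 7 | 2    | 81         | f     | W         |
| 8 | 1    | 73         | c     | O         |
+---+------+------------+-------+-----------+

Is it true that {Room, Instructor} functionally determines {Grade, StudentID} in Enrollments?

No

(Room=6, Instructor=73): row 1 → {Grade,StudentID} = (g, S) ✓
(Room=2, Instructor=73): rows 2, 5 → {Grade,StudentID} takes values {(m, U), (b, P)} — violation
(Room=1, Instructor=81): rows 3, 6 → {Grade,StudentID} = (k, X), (k, X) ✓
(Room=2, Instructor=76): row 4 → {Grade,StudentID} = (l, Q) ✓
(Room=2, Instructor=81): row 7 → {Grade,StudentID} = (f, W) ✓
(Room=1, Instructor=73): row 8 → {Grade,StudentID} = (c, O) ✓
Two rows agree on {Room, Instructor} but differ on {Grade, StudentID}, so {Room, Instructor} → {Grade, StudentID} does not hold.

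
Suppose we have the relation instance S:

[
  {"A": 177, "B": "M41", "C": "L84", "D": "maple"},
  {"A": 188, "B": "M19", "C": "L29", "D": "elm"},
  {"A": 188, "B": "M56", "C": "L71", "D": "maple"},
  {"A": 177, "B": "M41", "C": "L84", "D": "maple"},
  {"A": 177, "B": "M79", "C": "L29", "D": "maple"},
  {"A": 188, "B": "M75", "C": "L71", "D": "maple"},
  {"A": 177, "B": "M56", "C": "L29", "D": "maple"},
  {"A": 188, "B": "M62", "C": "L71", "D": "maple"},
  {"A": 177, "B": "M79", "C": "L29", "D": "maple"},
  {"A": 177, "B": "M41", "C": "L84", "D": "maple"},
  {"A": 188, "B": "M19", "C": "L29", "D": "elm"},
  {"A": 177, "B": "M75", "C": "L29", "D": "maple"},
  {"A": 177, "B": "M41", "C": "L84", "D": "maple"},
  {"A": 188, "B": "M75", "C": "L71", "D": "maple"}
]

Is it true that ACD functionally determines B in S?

(A=177, C=L84, D=maple): 4 rows → B = M41, M41, M41, M41 ✓
(A=188, C=L29, D=elm): 2 rows → B = M19, M19 ✓
(A=188, C=L71, D=maple): 4 rows → B takes values {M56, M75, M62} — violation
(A=177, C=L29, D=maple): 4 rows → B takes values {M79, M56, M75} — violation
Two rows agree on ACD but differ on B, so ACD -> B does not hold.

No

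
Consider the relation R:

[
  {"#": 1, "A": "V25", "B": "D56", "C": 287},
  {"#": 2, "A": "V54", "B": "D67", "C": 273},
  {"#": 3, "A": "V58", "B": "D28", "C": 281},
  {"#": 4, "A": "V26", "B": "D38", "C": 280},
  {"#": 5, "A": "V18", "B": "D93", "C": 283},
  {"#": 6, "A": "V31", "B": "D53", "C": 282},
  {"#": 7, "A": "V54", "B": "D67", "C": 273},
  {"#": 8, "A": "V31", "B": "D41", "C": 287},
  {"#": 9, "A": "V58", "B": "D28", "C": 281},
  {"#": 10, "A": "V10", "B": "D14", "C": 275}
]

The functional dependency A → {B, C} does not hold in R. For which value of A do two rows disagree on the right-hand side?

A=V25: row 1 → {B,C} = (D56, 287) ✓
A=V54: rows 2, 7 → {B,C} = (D67, 273), (D67, 273) ✓
A=V58: rows 3, 9 → {B,C} = (D28, 281), (D28, 281) ✓
A=V26: row 4 → {B,C} = (D38, 280) ✓
A=V18: row 5 → {B,C} = (D93, 283) ✓
A=V31: rows 6, 8 → {B,C} takes values {(D53, 282), (D41, 287)} — violation
A=V10: row 10 → {B,C} = (D14, 275) ✓
The only A value with inconsistent RHS is A=V31.

V31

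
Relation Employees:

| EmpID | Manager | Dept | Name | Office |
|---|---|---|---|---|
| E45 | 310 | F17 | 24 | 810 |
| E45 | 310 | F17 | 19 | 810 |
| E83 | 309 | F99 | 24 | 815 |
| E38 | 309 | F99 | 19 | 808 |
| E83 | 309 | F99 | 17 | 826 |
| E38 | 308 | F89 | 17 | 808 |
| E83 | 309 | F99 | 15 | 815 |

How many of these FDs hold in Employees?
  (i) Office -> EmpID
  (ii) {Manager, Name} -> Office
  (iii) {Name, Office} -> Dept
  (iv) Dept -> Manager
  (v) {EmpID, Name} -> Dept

(i) Office -> EmpID: every LHS value maps to a single RHS value — holds.
(ii) {Manager, Name} -> Office: every LHS value maps to a single RHS value — holds.
(iii) {Name, Office} -> Dept: every LHS value maps to a single RHS value — holds.
(iv) Dept -> Manager: every LHS value maps to a single RHS value — holds.
(v) {EmpID, Name} -> Dept: every LHS value maps to a single RHS value — holds.
5 of the 5 dependencies hold.

5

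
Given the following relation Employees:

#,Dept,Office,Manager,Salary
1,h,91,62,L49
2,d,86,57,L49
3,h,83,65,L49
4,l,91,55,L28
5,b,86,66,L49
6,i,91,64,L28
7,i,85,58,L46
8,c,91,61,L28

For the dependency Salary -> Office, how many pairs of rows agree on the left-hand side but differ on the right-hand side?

5

Salary=L49: violating pairs (1,2), (1,3), (1,5), (2,3), (3,5) — 5 pairs.
Salary=L28: all 3 rows agree on Office — 0 pairs.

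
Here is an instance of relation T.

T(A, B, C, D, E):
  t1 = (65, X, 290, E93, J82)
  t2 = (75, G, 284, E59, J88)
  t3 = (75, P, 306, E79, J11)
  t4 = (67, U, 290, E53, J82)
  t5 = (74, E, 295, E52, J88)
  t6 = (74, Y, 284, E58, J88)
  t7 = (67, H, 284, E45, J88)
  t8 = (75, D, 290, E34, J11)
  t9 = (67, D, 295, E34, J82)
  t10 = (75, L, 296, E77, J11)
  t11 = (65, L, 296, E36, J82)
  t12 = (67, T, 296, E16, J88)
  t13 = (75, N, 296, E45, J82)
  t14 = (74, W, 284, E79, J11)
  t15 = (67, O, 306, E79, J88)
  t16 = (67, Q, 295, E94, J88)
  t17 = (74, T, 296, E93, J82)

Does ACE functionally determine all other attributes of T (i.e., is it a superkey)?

Yes

All 17 rows have distinct ACE values, so ACE → (all attributes) holds and ACE is a superkey.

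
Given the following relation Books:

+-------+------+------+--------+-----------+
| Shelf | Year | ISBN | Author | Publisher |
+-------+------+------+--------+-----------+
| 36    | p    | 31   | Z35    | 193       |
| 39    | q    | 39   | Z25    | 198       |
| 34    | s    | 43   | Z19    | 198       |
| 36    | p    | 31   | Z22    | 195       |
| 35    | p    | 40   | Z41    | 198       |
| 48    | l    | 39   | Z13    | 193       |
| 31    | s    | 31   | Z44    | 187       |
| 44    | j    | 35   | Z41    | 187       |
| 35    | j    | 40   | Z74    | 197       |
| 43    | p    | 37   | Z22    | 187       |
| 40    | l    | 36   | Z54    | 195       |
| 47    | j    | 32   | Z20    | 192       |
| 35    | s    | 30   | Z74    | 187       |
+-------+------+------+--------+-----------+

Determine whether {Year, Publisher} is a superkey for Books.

Two distinct rows share (Year=s, Publisher=187), so {Year, Publisher} does not determine every attribute — not a superkey.

No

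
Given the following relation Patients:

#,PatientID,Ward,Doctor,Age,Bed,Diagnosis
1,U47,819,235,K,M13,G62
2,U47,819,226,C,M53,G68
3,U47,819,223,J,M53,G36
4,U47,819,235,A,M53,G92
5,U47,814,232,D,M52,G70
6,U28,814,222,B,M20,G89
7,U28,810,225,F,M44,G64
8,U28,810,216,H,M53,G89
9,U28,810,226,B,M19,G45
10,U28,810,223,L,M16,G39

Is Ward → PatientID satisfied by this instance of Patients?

Ward=819: rows 1, 2, 3, 4 → PatientID = U47, U47, U47, U47 ✓
Ward=814: rows 5, 6 → PatientID takes values {U47, U28} — violation
Ward=810: rows 7, 8, 9, 10 → PatientID = U28, U28, U28, U28 ✓
Two rows agree on Ward but differ on PatientID, so Ward → PatientID does not hold.

No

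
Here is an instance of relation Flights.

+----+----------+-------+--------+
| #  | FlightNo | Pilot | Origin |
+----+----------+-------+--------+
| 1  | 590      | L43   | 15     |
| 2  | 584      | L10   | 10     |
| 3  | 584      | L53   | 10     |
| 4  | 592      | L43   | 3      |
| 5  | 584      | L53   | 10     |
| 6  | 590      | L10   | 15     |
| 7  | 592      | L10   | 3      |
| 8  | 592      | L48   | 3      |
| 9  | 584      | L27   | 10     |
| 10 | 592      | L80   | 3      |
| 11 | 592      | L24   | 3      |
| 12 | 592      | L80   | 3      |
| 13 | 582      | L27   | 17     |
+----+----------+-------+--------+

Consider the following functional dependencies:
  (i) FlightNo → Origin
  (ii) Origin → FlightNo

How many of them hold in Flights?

2

(i) FlightNo → Origin: every LHS value maps to a single RHS value — holds.
(ii) Origin → FlightNo: every LHS value maps to a single RHS value — holds.
2 of the 2 dependencies hold.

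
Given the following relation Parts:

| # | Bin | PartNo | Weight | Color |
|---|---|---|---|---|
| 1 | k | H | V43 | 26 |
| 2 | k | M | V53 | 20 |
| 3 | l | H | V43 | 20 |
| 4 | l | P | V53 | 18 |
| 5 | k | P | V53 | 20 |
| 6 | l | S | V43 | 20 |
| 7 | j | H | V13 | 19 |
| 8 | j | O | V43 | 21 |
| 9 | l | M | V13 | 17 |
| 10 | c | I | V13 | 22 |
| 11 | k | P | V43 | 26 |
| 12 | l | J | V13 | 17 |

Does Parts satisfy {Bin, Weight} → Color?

(Bin=k, Weight=V43): rows 1, 11 → Color = 26, 26 ✓
(Bin=k, Weight=V53): rows 2, 5 → Color = 20, 20 ✓
(Bin=l, Weight=V43): rows 3, 6 → Color = 20, 20 ✓
(Bin=l, Weight=V53): row 4 → Color = 18 ✓
(Bin=j, Weight=V13): row 7 → Color = 19 ✓
(Bin=j, Weight=V43): row 8 → Color = 21 ✓
(Bin=l, Weight=V13): rows 9, 12 → Color = 17, 17 ✓
(Bin=c, Weight=V13): row 10 → Color = 22 ✓
Every {Bin, Weight} value is associated with a single Color value, so {Bin, Weight} → Color holds.

Yes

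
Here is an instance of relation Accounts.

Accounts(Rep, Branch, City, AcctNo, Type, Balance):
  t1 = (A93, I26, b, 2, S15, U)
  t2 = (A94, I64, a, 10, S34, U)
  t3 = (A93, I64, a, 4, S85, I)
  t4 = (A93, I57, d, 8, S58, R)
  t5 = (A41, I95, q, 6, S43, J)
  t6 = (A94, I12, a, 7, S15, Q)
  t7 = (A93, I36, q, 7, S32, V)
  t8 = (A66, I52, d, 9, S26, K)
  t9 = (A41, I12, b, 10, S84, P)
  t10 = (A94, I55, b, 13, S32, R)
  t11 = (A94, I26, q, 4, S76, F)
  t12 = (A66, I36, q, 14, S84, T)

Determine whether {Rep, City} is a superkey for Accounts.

No

Rows 2 and 6 have the same {Rep, City} value (Rep=A94, City=a) but are distinct tuples, so {Rep, City} does not determine every attribute — not a superkey.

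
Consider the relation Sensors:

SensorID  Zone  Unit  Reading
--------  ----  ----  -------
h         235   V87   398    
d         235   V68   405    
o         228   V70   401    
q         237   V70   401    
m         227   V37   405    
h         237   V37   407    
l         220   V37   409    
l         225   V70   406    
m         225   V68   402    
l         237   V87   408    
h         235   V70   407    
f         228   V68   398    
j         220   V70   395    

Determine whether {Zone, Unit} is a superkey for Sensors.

Yes

All 13 rows have distinct {Zone, Unit} values, so {Zone, Unit} → (all attributes) holds and {Zone, Unit} is a superkey.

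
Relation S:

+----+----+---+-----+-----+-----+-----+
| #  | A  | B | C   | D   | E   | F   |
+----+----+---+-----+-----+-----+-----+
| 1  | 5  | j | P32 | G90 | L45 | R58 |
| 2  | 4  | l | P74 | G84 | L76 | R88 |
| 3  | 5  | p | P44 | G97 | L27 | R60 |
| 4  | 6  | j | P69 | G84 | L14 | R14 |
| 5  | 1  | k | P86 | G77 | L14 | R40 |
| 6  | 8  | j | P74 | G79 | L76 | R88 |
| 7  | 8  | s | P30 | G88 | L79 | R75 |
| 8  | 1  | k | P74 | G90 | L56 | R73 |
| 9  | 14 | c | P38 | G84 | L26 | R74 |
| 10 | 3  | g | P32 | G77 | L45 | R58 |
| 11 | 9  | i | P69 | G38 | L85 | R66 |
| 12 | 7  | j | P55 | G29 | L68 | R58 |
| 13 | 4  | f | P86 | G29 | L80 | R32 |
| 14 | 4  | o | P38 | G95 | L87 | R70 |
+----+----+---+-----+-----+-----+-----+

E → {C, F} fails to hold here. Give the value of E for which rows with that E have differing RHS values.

E=L45: rows 1, 10 → {C,F} = (P32, R58), (P32, R58) ✓
E=L76: rows 2, 6 → {C,F} = (P74, R88), (P74, R88) ✓
E=L27: row 3 → {C,F} = (P44, R60) ✓
E=L14: rows 4, 5 → {C,F} takes values {(P69, R14), (P86, R40)} — violation
E=L79: row 7 → {C,F} = (P30, R75) ✓
E=L56: row 8 → {C,F} = (P74, R73) ✓
E=L26: row 9 → {C,F} = (P38, R74) ✓
E=L85: row 11 → {C,F} = (P69, R66) ✓
E=L68: row 12 → {C,F} = (P55, R58) ✓
E=L80: row 13 → {C,F} = (P86, R32) ✓
E=L87: row 14 → {C,F} = (P38, R70) ✓
The only E value with inconsistent RHS is E=L14.

L14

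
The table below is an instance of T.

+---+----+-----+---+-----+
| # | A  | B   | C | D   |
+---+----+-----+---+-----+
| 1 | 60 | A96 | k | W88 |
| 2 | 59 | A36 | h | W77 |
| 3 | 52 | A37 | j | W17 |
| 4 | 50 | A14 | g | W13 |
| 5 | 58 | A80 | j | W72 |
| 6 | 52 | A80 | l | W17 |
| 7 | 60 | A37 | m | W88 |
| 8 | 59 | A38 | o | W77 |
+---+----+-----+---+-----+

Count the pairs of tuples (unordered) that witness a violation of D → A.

D=W88: all 2 rows agree on A — 0 pairs.
D=W77: all 2 rows agree on A — 0 pairs.
D=W17: all 2 rows agree on A — 0 pairs.

0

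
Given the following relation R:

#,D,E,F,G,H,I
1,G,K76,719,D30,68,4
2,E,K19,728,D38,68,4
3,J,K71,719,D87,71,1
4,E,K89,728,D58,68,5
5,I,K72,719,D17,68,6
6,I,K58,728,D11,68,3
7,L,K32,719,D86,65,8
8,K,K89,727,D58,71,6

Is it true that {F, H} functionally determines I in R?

(F=719, H=68): rows 1, 5 → I takes values {4, 6} — violation
(F=728, H=68): rows 2, 4, 6 → I takes values {4, 5, 3} — violation
(F=719, H=71): row 3 → I = 1 ✓
(F=719, H=65): row 7 → I = 8 ✓
(F=727, H=71): row 8 → I = 6 ✓
Two rows agree on {F, H} but differ on I, so {F, H} -> I does not hold.

No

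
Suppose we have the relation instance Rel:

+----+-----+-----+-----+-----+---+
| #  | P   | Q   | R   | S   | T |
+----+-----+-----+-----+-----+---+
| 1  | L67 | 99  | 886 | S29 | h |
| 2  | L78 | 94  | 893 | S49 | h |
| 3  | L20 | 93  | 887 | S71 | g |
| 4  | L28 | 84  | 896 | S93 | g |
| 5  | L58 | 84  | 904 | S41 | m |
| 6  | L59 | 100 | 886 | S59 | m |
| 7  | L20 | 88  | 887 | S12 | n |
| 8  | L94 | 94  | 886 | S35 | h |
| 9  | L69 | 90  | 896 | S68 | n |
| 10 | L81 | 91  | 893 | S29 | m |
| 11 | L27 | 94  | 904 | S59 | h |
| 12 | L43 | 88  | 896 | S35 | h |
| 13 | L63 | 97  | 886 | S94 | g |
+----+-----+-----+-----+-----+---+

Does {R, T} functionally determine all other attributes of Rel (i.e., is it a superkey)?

No

Rows 1 and 8 have the same {R, T} value (R=886, T=h) but are distinct tuples, so {R, T} does not determine every attribute — not a superkey.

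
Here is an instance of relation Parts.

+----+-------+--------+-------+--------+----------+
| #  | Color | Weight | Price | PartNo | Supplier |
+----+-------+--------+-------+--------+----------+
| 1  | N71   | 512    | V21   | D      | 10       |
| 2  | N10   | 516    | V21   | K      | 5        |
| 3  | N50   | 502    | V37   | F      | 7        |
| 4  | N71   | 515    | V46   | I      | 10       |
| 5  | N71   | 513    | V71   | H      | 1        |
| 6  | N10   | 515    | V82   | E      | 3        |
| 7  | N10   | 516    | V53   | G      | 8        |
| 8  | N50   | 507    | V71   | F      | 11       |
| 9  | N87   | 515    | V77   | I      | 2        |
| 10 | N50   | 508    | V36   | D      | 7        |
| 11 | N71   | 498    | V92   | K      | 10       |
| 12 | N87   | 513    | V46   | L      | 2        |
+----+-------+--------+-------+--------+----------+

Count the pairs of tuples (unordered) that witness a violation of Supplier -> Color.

Supplier=10: all 3 rows agree on Color — 0 pairs.
Supplier=7: all 2 rows agree on Color — 0 pairs.
Supplier=2: all 2 rows agree on Color — 0 pairs.

0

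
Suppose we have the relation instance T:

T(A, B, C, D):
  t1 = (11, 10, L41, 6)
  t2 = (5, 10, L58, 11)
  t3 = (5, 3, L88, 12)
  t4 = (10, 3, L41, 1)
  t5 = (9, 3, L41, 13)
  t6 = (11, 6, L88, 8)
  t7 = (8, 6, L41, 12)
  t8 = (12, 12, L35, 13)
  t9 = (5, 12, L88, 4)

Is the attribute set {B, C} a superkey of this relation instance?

No

Rows 4 and 5 have the same {B, C} value (B=3, C=L41) but are distinct tuples, so {B, C} does not determine every attribute — not a superkey.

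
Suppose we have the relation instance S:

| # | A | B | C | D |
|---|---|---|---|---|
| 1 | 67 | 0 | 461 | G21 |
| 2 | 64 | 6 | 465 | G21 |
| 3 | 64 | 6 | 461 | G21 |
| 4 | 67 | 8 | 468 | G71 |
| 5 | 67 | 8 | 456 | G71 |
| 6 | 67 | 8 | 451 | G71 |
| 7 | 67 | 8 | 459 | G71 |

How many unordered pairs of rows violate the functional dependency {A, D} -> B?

0

(A=64, D=G21): all 2 rows agree on B — 0 pairs.
(A=67, D=G71): all 4 rows agree on B — 0 pairs.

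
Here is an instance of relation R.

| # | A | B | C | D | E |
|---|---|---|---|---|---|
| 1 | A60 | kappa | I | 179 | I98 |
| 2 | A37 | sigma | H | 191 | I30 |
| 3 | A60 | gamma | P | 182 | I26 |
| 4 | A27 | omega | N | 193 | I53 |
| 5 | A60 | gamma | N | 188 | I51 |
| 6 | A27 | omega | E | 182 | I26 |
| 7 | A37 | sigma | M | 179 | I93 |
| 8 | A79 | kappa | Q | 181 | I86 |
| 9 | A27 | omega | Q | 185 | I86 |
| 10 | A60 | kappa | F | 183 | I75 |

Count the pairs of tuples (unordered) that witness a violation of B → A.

2

B=kappa: violating pairs (1,8), (8,10) — 2 pairs.
B=sigma: all 2 rows agree on A — 0 pairs.
B=gamma: all 2 rows agree on A — 0 pairs.
B=omega: all 3 rows agree on A — 0 pairs.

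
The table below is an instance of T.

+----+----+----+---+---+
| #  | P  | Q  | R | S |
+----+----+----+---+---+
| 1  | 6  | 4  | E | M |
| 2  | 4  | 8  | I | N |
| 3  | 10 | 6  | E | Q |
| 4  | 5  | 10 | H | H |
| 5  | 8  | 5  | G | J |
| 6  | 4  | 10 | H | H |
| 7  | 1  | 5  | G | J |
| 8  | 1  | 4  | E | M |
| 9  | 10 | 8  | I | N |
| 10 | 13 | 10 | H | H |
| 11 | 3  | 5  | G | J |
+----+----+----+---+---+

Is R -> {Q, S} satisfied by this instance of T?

No

R=E: rows 1, 3, 8 → {Q,S} takes values {(4, M), (6, Q)} — violation
R=I: rows 2, 9 → {Q,S} = (8, N), (8, N) ✓
R=H: rows 4, 6, 10 → {Q,S} = (10, H), (10, H), (10, H) ✓
R=G: rows 5, 7, 11 → {Q,S} = (5, J), (5, J), (5, J) ✓
Two rows agree on R but differ on {Q, S}, so R -> {Q, S} does not hold.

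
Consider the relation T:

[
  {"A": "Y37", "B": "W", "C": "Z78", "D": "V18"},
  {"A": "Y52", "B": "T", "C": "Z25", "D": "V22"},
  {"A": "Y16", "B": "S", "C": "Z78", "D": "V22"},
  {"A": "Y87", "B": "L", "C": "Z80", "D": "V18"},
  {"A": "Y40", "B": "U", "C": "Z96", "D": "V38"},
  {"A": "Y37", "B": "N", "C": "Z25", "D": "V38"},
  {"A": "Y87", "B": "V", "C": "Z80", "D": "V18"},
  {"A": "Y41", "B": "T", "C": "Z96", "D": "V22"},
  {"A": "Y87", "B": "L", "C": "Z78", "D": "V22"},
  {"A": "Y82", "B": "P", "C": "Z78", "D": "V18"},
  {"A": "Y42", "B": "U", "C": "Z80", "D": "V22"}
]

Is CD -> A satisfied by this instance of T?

(C=Z78, D=V18): 2 rows → A takes values {Y37, Y82} — violation
(C=Z25, D=V22): 1 row → A = Y52 ✓
(C=Z78, D=V22): 2 rows → A takes values {Y16, Y87} — violation
(C=Z80, D=V18): 2 rows → A = Y87, Y87 ✓
(C=Z96, D=V38): 1 row → A = Y40 ✓
(C=Z25, D=V38): 1 row → A = Y37 ✓
(C=Z96, D=V22): 1 row → A = Y41 ✓
(C=Z80, D=V22): 1 row → A = Y42 ✓
Two rows agree on CD but differ on A, so CD -> A does not hold.

No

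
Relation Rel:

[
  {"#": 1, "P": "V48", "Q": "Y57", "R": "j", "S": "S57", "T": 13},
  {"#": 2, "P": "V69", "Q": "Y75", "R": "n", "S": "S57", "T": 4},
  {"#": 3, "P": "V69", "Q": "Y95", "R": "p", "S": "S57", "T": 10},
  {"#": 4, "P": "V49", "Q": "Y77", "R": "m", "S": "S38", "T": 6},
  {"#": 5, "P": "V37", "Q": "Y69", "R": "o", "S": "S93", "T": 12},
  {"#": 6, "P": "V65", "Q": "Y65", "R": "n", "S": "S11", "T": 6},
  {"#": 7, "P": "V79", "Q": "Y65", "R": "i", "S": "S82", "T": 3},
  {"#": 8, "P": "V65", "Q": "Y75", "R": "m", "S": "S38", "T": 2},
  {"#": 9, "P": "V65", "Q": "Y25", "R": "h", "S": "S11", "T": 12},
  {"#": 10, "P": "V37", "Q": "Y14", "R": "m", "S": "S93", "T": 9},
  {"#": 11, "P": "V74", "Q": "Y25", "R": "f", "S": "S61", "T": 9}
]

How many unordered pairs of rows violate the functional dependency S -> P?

3

S=S57: violating pairs (1,2), (1,3) — 2 pairs.
S=S38: violating pairs (4,8) — 1 pair.
S=S93: all 2 rows agree on P — 0 pairs.
S=S11: all 2 rows agree on P — 0 pairs.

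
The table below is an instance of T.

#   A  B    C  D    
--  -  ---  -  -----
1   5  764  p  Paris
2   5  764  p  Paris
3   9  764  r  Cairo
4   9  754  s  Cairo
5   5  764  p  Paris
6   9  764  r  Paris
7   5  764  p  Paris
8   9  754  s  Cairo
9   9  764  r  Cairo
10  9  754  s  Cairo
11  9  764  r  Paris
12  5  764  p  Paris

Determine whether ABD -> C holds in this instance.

(A=5, B=764, D=Paris): rows 1, 2, 5, 7, 12 → C = p, p, p, p, p ✓
(A=9, B=764, D=Cairo): rows 3, 9 → C = r, r ✓
(A=9, B=754, D=Cairo): rows 4, 8, 10 → C = s, s, s ✓
(A=9, B=764, D=Paris): rows 6, 11 → C = r, r ✓
Every ABD value is associated with a single C value, so ABD -> C holds.

Yes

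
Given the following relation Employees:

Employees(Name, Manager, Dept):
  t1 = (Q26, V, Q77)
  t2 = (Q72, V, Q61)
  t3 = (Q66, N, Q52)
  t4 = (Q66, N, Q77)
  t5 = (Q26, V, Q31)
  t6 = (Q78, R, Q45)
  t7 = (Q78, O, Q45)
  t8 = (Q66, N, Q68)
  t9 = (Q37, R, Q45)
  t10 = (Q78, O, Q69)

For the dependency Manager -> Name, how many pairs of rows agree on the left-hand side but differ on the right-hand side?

3

Manager=V: violating pairs (1,2), (2,5) — 2 pairs.
Manager=N: all 3 rows agree on Name — 0 pairs.
Manager=R: violating pairs (6,9) — 1 pair.
Manager=O: all 2 rows agree on Name — 0 pairs.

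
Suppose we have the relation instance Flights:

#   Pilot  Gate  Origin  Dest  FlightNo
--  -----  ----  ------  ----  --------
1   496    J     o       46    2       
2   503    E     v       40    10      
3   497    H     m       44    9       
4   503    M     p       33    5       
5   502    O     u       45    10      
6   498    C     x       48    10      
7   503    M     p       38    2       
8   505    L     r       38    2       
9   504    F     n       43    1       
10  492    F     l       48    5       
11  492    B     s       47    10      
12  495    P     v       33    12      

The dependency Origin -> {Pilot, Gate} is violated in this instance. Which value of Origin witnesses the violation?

Origin=o: row 1 → {Pilot,Gate} = (496, J) ✓
Origin=v: rows 2, 12 → {Pilot,Gate} takes values {(503, E), (495, P)} — violation
Origin=m: row 3 → {Pilot,Gate} = (497, H) ✓
Origin=p: rows 4, 7 → {Pilot,Gate} = (503, M), (503, M) ✓
Origin=u: row 5 → {Pilot,Gate} = (502, O) ✓
Origin=x: row 6 → {Pilot,Gate} = (498, C) ✓
Origin=r: row 8 → {Pilot,Gate} = (505, L) ✓
Origin=n: row 9 → {Pilot,Gate} = (504, F) ✓
Origin=l: row 10 → {Pilot,Gate} = (492, F) ✓
Origin=s: row 11 → {Pilot,Gate} = (492, B) ✓
The only Origin value with inconsistent RHS is Origin=v.

v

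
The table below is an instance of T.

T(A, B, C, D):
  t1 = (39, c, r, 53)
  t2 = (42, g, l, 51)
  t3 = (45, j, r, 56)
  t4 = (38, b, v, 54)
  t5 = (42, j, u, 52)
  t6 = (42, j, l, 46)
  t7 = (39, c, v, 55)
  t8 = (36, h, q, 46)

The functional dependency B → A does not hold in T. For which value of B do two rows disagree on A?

j

B=c: rows 1, 7 → A = 39, 39 ✓
B=g: row 2 → A = 42 ✓
B=j: rows 3, 5, 6 → A takes values {45, 42} — violation
B=b: row 4 → A = 38 ✓
B=h: row 8 → A = 36 ✓
The only B value with inconsistent A is B=j.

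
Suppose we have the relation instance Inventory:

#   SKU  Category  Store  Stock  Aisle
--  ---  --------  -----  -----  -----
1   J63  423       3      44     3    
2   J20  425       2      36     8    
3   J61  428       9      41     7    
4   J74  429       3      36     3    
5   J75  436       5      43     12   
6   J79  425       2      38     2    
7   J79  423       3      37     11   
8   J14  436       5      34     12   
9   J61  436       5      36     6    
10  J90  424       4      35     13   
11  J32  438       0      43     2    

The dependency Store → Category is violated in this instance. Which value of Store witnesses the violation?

Store=3: rows 1, 4, 7 → Category takes values {423, 429} — violation
Store=2: rows 2, 6 → Category = 425, 425 ✓
Store=9: row 3 → Category = 428 ✓
Store=5: rows 5, 8, 9 → Category = 436, 436, 436 ✓
Store=4: row 10 → Category = 424 ✓
Store=0: row 11 → Category = 438 ✓
The only Store value with inconsistent Category is Store=3.

3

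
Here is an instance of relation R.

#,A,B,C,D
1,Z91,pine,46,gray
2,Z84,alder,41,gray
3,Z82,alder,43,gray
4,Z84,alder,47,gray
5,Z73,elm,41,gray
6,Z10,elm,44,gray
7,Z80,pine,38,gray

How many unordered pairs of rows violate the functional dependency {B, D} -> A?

(B=pine, D=gray): violating pairs (1,7) — 1 pair.
(B=alder, D=gray): violating pairs (2,3), (3,4) — 2 pairs.
(B=elm, D=gray): violating pairs (5,6) — 1 pair.

4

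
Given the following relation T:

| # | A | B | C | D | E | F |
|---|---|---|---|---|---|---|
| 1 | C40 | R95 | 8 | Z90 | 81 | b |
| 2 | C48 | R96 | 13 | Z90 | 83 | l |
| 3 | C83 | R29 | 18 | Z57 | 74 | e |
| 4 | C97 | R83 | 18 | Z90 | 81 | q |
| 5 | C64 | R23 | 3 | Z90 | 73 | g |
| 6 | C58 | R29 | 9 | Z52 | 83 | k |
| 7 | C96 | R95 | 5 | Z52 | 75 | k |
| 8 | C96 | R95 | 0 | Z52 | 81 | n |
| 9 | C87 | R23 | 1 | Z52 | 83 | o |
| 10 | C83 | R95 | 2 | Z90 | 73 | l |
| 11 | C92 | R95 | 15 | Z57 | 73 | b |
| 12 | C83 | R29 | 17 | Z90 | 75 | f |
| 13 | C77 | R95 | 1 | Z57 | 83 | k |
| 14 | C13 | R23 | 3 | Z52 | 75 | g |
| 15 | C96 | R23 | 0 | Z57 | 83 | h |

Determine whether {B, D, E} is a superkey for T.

All 15 rows have distinct {B, D, E} values, so {B, D, E} → (all attributes) holds and {B, D, E} is a superkey.

Yes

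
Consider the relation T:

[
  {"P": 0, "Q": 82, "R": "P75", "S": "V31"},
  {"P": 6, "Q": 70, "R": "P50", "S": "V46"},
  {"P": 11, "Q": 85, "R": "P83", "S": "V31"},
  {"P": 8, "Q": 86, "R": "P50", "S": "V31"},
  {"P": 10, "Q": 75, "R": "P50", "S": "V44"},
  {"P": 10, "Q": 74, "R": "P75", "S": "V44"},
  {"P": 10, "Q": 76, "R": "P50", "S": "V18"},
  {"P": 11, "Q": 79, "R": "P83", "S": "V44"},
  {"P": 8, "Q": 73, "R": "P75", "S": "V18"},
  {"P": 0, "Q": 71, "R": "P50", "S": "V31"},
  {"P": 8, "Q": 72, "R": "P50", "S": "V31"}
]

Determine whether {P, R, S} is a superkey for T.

No

Two distinct rows share (P=8, R=P50, S=V31), so {P, R, S} does not determine every attribute — not a superkey.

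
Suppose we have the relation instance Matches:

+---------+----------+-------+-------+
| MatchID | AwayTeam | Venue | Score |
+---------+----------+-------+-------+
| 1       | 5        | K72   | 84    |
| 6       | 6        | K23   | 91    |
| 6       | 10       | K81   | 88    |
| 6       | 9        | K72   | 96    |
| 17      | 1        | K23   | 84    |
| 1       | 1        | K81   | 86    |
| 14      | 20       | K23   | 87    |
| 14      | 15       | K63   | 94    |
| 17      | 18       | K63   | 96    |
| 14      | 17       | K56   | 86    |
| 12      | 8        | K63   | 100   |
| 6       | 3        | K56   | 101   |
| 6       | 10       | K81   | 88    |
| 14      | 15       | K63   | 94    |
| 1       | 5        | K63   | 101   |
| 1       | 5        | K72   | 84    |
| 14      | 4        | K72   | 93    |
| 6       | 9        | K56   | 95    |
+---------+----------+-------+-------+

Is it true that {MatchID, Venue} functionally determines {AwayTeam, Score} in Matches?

No

(MatchID=1, Venue=K72): 2 rows → {AwayTeam,Score} = (5, 84), (5, 84) ✓
(MatchID=6, Venue=K23): 1 row → {AwayTeam,Score} = (6, 91) ✓
(MatchID=6, Venue=K81): 2 rows → {AwayTeam,Score} = (10, 88), (10, 88) ✓
(MatchID=6, Venue=K72): 1 row → {AwayTeam,Score} = (9, 96) ✓
(MatchID=17, Venue=K23): 1 row → {AwayTeam,Score} = (1, 84) ✓
(MatchID=1, Venue=K81): 1 row → {AwayTeam,Score} = (1, 86) ✓
(MatchID=14, Venue=K23): 1 row → {AwayTeam,Score} = (20, 87) ✓
(MatchID=14, Venue=K63): 2 rows → {AwayTeam,Score} = (15, 94), (15, 94) ✓
(MatchID=17, Venue=K63): 1 row → {AwayTeam,Score} = (18, 96) ✓
(MatchID=14, Venue=K56): 1 row → {AwayTeam,Score} = (17, 86) ✓
(MatchID=12, Venue=K63): 1 row → {AwayTeam,Score} = (8, 100) ✓
(MatchID=6, Venue=K56): 2 rows → {AwayTeam,Score} takes values {(3, 101), (9, 95)} — violation
(MatchID=1, Venue=K63): 1 row → {AwayTeam,Score} = (5, 101) ✓
(MatchID=14, Venue=K72): 1 row → {AwayTeam,Score} = (4, 93) ✓
Two rows agree on {MatchID, Venue} but differ on {AwayTeam, Score}, so {MatchID, Venue} -> {AwayTeam, Score} does not hold.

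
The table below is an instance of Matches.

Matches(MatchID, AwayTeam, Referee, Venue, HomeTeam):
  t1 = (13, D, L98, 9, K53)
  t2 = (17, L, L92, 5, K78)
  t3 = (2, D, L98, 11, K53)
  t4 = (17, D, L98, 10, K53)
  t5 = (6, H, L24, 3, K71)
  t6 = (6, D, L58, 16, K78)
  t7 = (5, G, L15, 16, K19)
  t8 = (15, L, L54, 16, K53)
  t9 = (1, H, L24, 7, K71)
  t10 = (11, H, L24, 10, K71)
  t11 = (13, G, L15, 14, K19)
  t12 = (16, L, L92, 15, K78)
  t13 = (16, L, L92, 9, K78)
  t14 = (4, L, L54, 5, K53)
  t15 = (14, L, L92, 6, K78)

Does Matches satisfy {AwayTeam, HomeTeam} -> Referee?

(AwayTeam=D, HomeTeam=K53): rows 1, 3, 4 → Referee = L98, L98, L98 ✓
(AwayTeam=L, HomeTeam=K78): rows 2, 12, 13, 15 → Referee = L92, L92, L92, L92 ✓
(AwayTeam=H, HomeTeam=K71): rows 5, 9, 10 → Referee = L24, L24, L24 ✓
(AwayTeam=D, HomeTeam=K78): row 6 → Referee = L58 ✓
(AwayTeam=G, HomeTeam=K19): rows 7, 11 → Referee = L15, L15 ✓
(AwayTeam=L, HomeTeam=K53): rows 8, 14 → Referee = L54, L54 ✓
Every {AwayTeam, HomeTeam} value is associated with a single Referee value, so {AwayTeam, HomeTeam} -> Referee holds.

Yes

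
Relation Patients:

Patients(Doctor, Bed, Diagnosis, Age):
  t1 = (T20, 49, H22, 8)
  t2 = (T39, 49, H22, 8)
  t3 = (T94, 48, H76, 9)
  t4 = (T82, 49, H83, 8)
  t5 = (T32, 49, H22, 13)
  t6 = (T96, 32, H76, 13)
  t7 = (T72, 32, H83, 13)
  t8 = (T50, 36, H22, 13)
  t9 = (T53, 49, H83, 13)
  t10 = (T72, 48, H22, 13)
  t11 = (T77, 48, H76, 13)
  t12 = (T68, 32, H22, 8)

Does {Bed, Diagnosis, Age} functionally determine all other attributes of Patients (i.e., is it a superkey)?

Rows 1 and 2 have the same {Bed, Diagnosis, Age} value (Bed=49, Diagnosis=H22, Age=8) but are distinct tuples, so {Bed, Diagnosis, Age} does not determine every attribute — not a superkey.

No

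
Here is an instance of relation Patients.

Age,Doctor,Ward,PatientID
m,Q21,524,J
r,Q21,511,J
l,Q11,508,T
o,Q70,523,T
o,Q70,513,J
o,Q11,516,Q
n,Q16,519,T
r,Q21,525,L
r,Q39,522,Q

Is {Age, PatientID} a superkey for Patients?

Yes

All 9 rows have distinct {Age, PatientID} values, so {Age, PatientID} → (all attributes) holds and {Age, PatientID} is a superkey.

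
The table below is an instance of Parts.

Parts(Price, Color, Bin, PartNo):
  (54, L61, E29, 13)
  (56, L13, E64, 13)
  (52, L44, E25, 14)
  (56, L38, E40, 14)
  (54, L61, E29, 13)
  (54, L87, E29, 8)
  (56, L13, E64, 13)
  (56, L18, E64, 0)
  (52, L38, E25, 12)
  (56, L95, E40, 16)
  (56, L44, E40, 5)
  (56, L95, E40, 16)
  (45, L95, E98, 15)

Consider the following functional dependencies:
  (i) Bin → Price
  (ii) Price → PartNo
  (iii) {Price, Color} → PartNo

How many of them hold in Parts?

(i) Bin → Price: every LHS value maps to a single RHS value — holds.
(ii) Price → PartNo: Price=54: 3 rows → PartNo takes values {13, 8} — violation; Price=56: 7 rows → PartNo takes values {13, 14, 0, 16, 5} — violation; Price=52: 2 rows → PartNo takes values {14, 12} — violation — fails.
(iii) {Price, Color} → PartNo: every LHS value maps to a single RHS value — holds.
2 of the 3 dependencies hold.

2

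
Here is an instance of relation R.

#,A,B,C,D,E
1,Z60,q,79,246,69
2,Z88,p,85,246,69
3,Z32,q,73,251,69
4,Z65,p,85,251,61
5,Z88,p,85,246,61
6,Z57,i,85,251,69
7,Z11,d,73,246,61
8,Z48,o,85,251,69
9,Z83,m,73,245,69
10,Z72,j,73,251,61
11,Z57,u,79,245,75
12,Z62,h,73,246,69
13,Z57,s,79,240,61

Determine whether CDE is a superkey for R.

No

Rows 6 and 8 have the same CDE value (C=85, D=251, E=69) but are distinct tuples, so CDE does not determine every attribute — not a superkey.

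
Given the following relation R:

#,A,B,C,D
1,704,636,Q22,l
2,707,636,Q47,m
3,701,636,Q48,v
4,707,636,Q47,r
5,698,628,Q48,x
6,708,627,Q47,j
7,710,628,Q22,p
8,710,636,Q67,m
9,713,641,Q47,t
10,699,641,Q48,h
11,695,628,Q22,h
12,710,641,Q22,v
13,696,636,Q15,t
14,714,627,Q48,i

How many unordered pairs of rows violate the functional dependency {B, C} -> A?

(B=636, C=Q47): all 2 rows agree on A — 0 pairs.
(B=628, C=Q22): violating pairs (7,11) — 1 pair.

1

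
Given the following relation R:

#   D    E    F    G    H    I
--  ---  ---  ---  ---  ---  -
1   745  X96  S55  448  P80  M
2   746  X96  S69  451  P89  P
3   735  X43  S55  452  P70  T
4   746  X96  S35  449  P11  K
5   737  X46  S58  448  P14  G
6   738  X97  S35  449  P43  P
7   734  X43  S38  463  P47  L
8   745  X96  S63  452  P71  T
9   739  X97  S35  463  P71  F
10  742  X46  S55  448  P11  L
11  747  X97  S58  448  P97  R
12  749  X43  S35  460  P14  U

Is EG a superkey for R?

No

Rows 5 and 10 have the same EG value (E=X46, G=448) but are distinct tuples, so EG does not determine every attribute — not a superkey.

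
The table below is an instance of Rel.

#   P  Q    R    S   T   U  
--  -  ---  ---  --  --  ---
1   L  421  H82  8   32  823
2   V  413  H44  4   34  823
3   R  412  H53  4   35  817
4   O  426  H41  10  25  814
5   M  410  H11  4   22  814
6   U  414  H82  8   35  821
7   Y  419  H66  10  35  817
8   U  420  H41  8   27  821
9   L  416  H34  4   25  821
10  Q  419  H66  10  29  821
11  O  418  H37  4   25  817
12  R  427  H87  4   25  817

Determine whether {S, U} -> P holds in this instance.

No

(S=8, U=823): row 1 → P = L ✓
(S=4, U=823): row 2 → P = V ✓
(S=4, U=817): rows 3, 11, 12 → P takes values {R, O} — violation
(S=10, U=814): row 4 → P = O ✓
(S=4, U=814): row 5 → P = M ✓
(S=8, U=821): rows 6, 8 → P = U, U ✓
(S=10, U=817): row 7 → P = Y ✓
(S=4, U=821): row 9 → P = L ✓
(S=10, U=821): row 10 → P = Q ✓
Two rows agree on {S, U} but differ on P, so {S, U} -> P does not hold.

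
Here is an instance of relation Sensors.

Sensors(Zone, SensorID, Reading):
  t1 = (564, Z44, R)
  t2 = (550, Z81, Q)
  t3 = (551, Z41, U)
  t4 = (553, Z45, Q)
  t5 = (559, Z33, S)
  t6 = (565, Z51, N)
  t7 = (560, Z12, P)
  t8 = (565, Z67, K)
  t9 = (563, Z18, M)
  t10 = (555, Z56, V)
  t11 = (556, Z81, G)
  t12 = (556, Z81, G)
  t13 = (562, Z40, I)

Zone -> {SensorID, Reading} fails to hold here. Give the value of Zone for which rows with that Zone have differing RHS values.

Zone=564: row 1 → {SensorID,Reading} = (Z44, R) ✓
Zone=550: row 2 → {SensorID,Reading} = (Z81, Q) ✓
Zone=551: row 3 → {SensorID,Reading} = (Z41, U) ✓
Zone=553: row 4 → {SensorID,Reading} = (Z45, Q) ✓
Zone=559: row 5 → {SensorID,Reading} = (Z33, S) ✓
Zone=565: rows 6, 8 → {SensorID,Reading} takes values {(Z51, N), (Z67, K)} — violation
Zone=560: row 7 → {SensorID,Reading} = (Z12, P) ✓
Zone=563: row 9 → {SensorID,Reading} = (Z18, M) ✓
Zone=555: row 10 → {SensorID,Reading} = (Z56, V) ✓
Zone=556: rows 11, 12 → {SensorID,Reading} = (Z81, G), (Z81, G) ✓
Zone=562: row 13 → {SensorID,Reading} = (Z40, I) ✓
The only Zone value with inconsistent RHS is Zone=565.

565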